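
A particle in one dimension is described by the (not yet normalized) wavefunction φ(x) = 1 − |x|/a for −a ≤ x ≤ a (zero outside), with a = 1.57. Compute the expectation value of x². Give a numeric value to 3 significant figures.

⟨x²⟩ = ∫ x²·|φ|² dx / ∫|φ|² dx (integrals over the domain).
φ is even, so ∫ over [−a, a] = 2∫₀ᵃ with φ = 1 − x/a there: ∫₀ᵃ (1 − x/a)² dx = a/3, ∫₀ᵃ x²(1 − x/a)² dx = a³/30, ∫₀ᵃ x⁴(1 − x/a)² dx = a⁵/105.
State is unnormalized: ∫|φ|² dx = 1.0467, and ∫φ*·x²·φ dx = 0.25799, so ⟨x²⟩ = 0.25799 / 1.0467.
⟨x²⟩ = 0.24649.

0.246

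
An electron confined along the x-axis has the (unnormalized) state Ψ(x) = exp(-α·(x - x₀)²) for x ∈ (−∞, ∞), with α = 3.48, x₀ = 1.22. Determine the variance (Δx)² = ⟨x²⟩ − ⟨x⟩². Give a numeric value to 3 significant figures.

Compute ⟨x⟩ and ⟨x²⟩ separately, then (Δx)² = ⟨x²⟩ − ⟨x⟩².
Gaussian moments (u = x − x₀): ∫u^(2j)·e^(−2αu²) du = (2j−1)!!/(4α)^j · √(π/(2α)), odd powers integrate to 0; here √(π/(2α)) = 0.67185.
Normalization: ∫|Ψ|² dx = 0.67185.
⟨x⟩ = 1.2200 and ⟨x²⟩ = 1.5602.
(Δx)² = 1.5602 − (1.2200)² = 0.071839.

0.0718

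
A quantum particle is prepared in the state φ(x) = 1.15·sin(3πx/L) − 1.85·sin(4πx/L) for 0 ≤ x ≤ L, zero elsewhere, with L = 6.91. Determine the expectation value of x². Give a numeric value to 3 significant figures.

24.2

⟨x²⟩ = ∫ x²·|φ|² dx / ∫|φ|² dx (integrals over the domain).
On 0 ≤ x ≤ L (j ≠ l): ∫sin²(jπx/L) dx = L/2, ∫sin(jπx/L)·sin(lπx/L) dx = 0; diagonal moments ∫x·sin²(jπx/L) dx = L²/4, ∫x²·sin²(jπx/L) dx = L³·(1/6 − 1/(4j²π²)); cross terms ∫x·sin(jπx/L)·sin(lπx/L) dx = 0 for j + l even and −4jlL²/(π²(j² − l²)²) for j + l odd, ∫x²·sin(jπx/L)·sin(lπx/L) dx = (−1)^(j+l)·4jlL³/(π²(j² − l²)²); higher powers the same way via product-to-sum and parts.
State is unnormalized: ∫|φ|² dx = 16.394, and ∫φ*·x²·φ dx = 397.25, so ⟨x²⟩ = 397.25 / 16.394.
⟨x²⟩ = 24.232.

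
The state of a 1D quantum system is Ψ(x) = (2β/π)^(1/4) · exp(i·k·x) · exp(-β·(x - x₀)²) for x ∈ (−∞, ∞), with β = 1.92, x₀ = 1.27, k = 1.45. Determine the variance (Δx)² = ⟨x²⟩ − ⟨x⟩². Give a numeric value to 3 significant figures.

0.130

Compute ⟨x⟩ and ⟨x²⟩ separately, then (Δx)² = ⟨x²⟩ − ⟨x⟩².
Gaussian moments (u = x − x₀): ∫u^(2j)·e^(−2βu²) du = (2j−1)!!/(4β)^j · √(π/(2β)), odd powers integrate to 0; here √(π/(2β)) = 0.90450.
⟨x⟩ = 1.2700 and ⟨x²⟩ = 1.7431.
(Δx)² = 1.7431 − (1.2700)² = 0.13021.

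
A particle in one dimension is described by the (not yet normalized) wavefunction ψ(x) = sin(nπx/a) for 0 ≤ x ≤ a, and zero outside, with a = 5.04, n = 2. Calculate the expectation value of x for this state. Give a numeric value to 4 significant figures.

2.520

⟨x⟩ = ∫ x·|ψ|² dx / ∫|ψ|² dx (integrals over the domain).
With sin²θ = (1 − cos2θ)/2 on 0 ≤ x ≤ a: ∫sin²(nπx/a) dx = a/2, ∫x·sin²(nπx/a) dx = a²/4, ∫x²·sin²(nπx/a) dx = a³·(1/6 − 1/(4n²π²)); higher powers xᵏ the same way, integrating xᵏ·cos(2nπx/a) by parts.
State is unnormalized: ∫|ψ|² dx = 2.5200, and ∫ψ*·x·ψ dx = 6.3504, so ⟨x⟩ = 6.3504 / 2.5200.
⟨x⟩ = 2.5200.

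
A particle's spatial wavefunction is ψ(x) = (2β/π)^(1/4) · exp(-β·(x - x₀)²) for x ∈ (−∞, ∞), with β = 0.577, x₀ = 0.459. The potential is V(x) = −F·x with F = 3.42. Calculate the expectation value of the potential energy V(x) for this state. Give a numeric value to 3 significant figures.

-1.57

⟨V⟩ = ∫ V(x)·|ψ|² dx.
Gaussian moments (u = x − x₀): ∫u^(2j)·e^(−2βu²) du = (2j−1)!!/(4β)^j · √(π/(2β)), odd powers integrate to 0; here √(π/(2β)) = 1.6500.
⟨V⟩ = -1.5698.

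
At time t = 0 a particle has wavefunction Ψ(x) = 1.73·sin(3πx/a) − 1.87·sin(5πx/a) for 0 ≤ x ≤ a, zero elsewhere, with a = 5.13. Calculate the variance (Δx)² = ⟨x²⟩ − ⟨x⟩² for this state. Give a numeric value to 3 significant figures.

0.850

Compute ⟨x⟩ and ⟨x²⟩ separately, then (Δx)² = ⟨x²⟩ − ⟨x⟩².
On 0 ≤ x ≤ a (j ≠ l): ∫sin²(jπx/a) dx = a/2, ∫sin(jπx/a)·sin(lπx/a) dx = 0; diagonal moments ∫x·sin²(jπx/a) dx = a²/4, ∫x²·sin²(jπx/a) dx = a³·(1/6 − 1/(4j²π²)); cross terms ∫x·sin(jπx/a)·sin(lπx/a) dx = 0 for j + l even and −4jla²/(π²(j² − l²)²) for j + l odd, ∫x²·sin(jπx/a)·sin(lπx/a) dx = (−1)^(j+l)·4jla³/(π²(j² − l²)²); higher powers the same way via product-to-sum and parts.
Normalization: ∫|Ψ|² dx = 16.646.
⟨x⟩ = 2.5650 and ⟨x²⟩ = 7.4291.
(Δx)² = 7.4291 − (2.5650)² = 0.84990.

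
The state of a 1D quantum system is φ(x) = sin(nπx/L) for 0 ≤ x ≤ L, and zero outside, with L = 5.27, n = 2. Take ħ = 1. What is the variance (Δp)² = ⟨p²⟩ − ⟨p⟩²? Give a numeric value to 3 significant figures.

Compute ⟨p⟩ and ⟨p²⟩ separately; (Δp)² = ⟨p²⟩ − ⟨p⟩².
d/dx sin(nπx/L) = (nπ/L)·cos(nπx/L) and d²/dx² sin(nπx/L) = −(nπ/L)²·sin(nπx/L); on 0 ≤ x ≤ L, ∫sin²(nπx/L) dx = L/2 and ∫sin(nπx/L)·cos(nπx/L) dx = 0.
Normalization: ∫|φ|² dx = 2.6350.
⟨p⟩ = 0.0000 and ⟨p²⟩ = 1.4215.
(Δp)² = 1.4215 − (0.0000)² = 1.4215.

1.42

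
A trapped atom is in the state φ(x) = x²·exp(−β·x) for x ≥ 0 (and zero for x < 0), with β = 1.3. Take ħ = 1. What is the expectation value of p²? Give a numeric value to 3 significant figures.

0.563

p² φ = −ħ² d²φ/dx²; ⟨p²⟩ = −ħ² ∫ φ*·φ'' dx / ∫|φ|² dx.
Differentiate x²·exp(−β·x) with the product rule; every integrand then reduces to terms xʲ·e^(−2βx) on [0, ∞), with ∫₀^∞ xʲ·e^(−2βx) dx = j!/(2β)^(j+1).
State is unnormalized: ∫|φ|² dx = 0.20200, and ∫φ*·(−ħ² φ'') dx = 0.11379, so ⟨p²⟩ = 0.11379 / 0.20200.
⟨p²⟩ = 0.56333.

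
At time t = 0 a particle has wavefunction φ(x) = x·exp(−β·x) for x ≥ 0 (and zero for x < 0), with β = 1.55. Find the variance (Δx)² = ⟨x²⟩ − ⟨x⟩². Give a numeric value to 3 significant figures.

Compute ⟨x⟩ and ⟨x²⟩ separately, then (Δx)² = ⟨x²⟩ − ⟨x⟩².
Every integrand reduces to terms xʲ·e^(−2βx) on [0, ∞); use ∫₀^∞ xʲ·e^(−2βx) dx = j!/(2β)^(j+1).
Normalization: ∫|φ|² dx = 0.067134.
⟨x⟩ = 0.96774 and ⟨x²⟩ = 1.2487.
(Δx)² = 1.2487 − (0.96774)² = 0.31217.

0.312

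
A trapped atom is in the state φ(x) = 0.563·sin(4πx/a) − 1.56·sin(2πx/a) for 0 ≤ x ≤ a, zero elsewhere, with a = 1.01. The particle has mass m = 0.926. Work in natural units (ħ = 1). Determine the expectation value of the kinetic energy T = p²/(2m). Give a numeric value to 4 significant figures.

28.12

T = −(ħ²/2m) d²/dx², so ⟨T⟩ = −(ħ²/2m) ∫ φ*·φ'' dx / ∫|φ|² dx; with m = 0.926.
d²/dx² sin(jπx/a) = −(jπ/a)²·sin(jπx/a); on 0 ≤ x ≤ a, ∫sin²(jπx/a) dx = a/2 and ∫sin(jπx/a)·sin(lπx/a) dx = 0 for j ≠ l, so only diagonal terms survive in ∫|φ|² and ∫φ·φ″; ∫φ·φ′ dx = [φ²/2] between the walls = 0.
State is unnormalized: ∫|φ|² dx = 1.3890, and ∫φ*·(−ħ²/2m · φ'') dx = 39.061, so ⟨T⟩ = 39.061 / 1.3890.
⟨T⟩ = 28.121.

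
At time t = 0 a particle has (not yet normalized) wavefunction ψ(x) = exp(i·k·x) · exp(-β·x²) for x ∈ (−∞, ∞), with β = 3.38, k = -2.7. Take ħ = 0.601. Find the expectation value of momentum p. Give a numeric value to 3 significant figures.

-1.62

p ψ = −iħ dψ/dx; then ⟨p⟩ = ∫ ψ*·(pψ) dx / ∫|ψ|² dx.
Gaussian moments: ∫x^(2j)·e^(−2βx²) dx = (2j−1)!!/(4β)^j · √(π/(2β)), odd powers integrate to 0; here √(π/(2β)) = 0.68171. Derivatives: ψ′ = (ik − 2βx)·ψ, ψ″ = ((ik − 2βx)² − 2β)·ψ; the odd-in-x pieces drop out.
State is unnormalized: ∫|ψ|² dx = 0.68171, and ∫ψ*·(−iħ ψ') dx = -1.1062, so ⟨p⟩ = -1.1062 / 0.68171.
⟨p⟩ = -1.6227.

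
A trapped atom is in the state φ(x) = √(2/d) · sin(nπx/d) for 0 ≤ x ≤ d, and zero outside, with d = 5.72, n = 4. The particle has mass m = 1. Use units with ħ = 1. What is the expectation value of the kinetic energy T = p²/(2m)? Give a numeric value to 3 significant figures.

T = −(ħ²/2m) d²/dx², so ⟨T⟩ = −(ħ²/2m) ∫ φ*·φ'' dx; with m = 1.
d/dx sin(nπx/d) = (nπ/d)·cos(nπx/d) and d²/dx² sin(nπx/d) = −(nπ/d)²·sin(nπx/d); on 0 ≤ x ≤ d, ∫sin²(nπx/d) dx = d/2 and ∫sin(nπx/d)·cos(nπx/d) dx = 0.
⟨T⟩ = 2.4132.

2.41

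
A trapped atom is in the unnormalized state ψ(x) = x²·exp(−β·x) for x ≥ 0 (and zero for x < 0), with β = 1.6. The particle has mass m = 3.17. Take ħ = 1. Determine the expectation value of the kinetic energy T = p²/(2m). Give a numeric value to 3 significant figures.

T = −(ħ²/2m) d²/dx², so ⟨T⟩ = −(ħ²/2m) ∫ ψ*·ψ'' dx / ∫|ψ|² dx; with m = 3.17.
Differentiate x²·exp(−β·x) with the product rule; every integrand then reduces to terms xʲ·e^(−2βx) on [0, ∞), with ∫₀^∞ xʲ·e^(−2βx) dx = j!/(2β)^(j+1).
State is unnormalized: ∫|ψ|² dx = 0.071526, and ∫ψ*·(−ħ²/2m · ψ'') dx = 0.0096270, so ⟨T⟩ = 0.0096270 / 0.071526.
⟨T⟩ = 0.13460.

0.135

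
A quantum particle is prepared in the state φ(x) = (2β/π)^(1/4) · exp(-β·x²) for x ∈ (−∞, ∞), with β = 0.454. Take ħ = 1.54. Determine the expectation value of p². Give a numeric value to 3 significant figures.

1.08

p² φ = −ħ² d²φ/dx²; ⟨p²⟩ = −ħ² ∫ φ*·φ'' dx.
Gaussian moments: ∫x^(2j)·e^(−2βx²) dx = (2j−1)!!/(4β)^j · √(π/(2β)), odd powers integrate to 0; here √(π/(2β)) = 1.8601. Derivatives: d/dx e^(−βx²) = −2βx·e^(−βx²), d²/dx² e^(−βx²) = (4β²x² − 2β)·e^(−βx²).
⟨p²⟩ = 1.0767.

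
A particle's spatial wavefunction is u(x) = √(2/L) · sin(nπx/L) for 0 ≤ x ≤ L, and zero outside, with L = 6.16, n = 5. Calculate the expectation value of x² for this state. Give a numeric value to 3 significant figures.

⟨x²⟩ = ∫ x²·|u|² dx (integrals over the domain).
With sin²θ = (1 − cos2θ)/2 on 0 ≤ x ≤ L: ∫sin²(nπx/L) dx = L/2, ∫x·sin²(nπx/L) dx = L²/4, ∫x²·sin²(nπx/L) dx = L³·(1/6 − 1/(4n²π²)); higher powers xᵏ the same way, integrating xᵏ·cos(2nπx/L) by parts.
⟨x²⟩ = 12.572.

12.6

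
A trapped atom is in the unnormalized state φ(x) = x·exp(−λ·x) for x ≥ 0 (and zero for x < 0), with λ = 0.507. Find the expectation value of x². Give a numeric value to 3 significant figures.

11.7

⟨x²⟩ = ∫ x²·|φ|² dx / ∫|φ|² dx (integrals over the domain).
Every integrand reduces to terms xʲ·e^(−2λx) on [0, ∞); use ∫₀^∞ xʲ·e^(−2λx) dx = j!/(2λ)^(j+1).
State is unnormalized: ∫|φ|² dx = 1.9183, and ∫φ*·x²·φ dx = 22.388, so ⟨x²⟩ = 22.388 / 1.9183.
⟨x²⟩ = 11.671.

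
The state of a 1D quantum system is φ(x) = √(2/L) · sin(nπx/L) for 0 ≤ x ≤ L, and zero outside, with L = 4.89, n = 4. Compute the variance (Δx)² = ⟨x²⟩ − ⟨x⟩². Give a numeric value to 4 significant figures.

Compute ⟨x⟩ and ⟨x²⟩ separately, then (Δx)² = ⟨x²⟩ − ⟨x⟩².
With sin²θ = (1 − cos2θ)/2 on 0 ≤ x ≤ L: ∫sin²(nπx/L) dx = L/2, ∫x·sin²(nπx/L) dx = L²/4, ∫x²·sin²(nπx/L) dx = L³·(1/6 − 1/(4n²π²)); higher powers xᵏ the same way, integrating xᵏ·cos(2nπx/L) by parts.
⟨x⟩ = 2.4450 and ⟨x²⟩ = 7.8950.
(Δx)² = 7.8950 − (2.4450)² = 1.9170.

1.917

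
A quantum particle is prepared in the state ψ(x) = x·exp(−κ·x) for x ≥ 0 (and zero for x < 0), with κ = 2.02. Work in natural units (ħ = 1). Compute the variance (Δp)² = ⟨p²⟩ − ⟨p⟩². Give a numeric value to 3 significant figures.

4.08

Compute ⟨p⟩ and ⟨p²⟩ separately; (Δp)² = ⟨p²⟩ − ⟨p⟩².
Differentiate x·exp(−κ·x) with the product rule; every integrand then reduces to terms xʲ·e^(−2κx) on [0, ∞), with ∫₀^∞ xʲ·e^(−2κx) dx = j!/(2κ)^(j+1).
Normalization: ∫|ψ|² dx = 0.030331.
⟨p⟩ = 0.0000 and ⟨p²⟩ = 4.0804.
(Δp)² = 4.0804 − (0.0000)² = 4.0804.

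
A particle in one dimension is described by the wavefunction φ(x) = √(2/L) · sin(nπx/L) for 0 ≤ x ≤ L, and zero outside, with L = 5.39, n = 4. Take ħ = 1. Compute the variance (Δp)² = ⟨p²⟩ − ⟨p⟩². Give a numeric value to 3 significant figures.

Compute ⟨p⟩ and ⟨p²⟩ separately; (Δp)² = ⟨p²⟩ − ⟨p⟩².
d/dx sin(nπx/L) = (nπ/L)·cos(nπx/L) and d²/dx² sin(nπx/L) = −(nπ/L)²·sin(nπx/L); on 0 ≤ x ≤ L, ∫sin²(nπx/L) dx = L/2 and ∫sin(nπx/L)·cos(nπx/L) dx = 0.
⟨p⟩ = 0.0000 and ⟨p²⟩ = 5.4355.
(Δp)² = 5.4355 − (0.0000)² = 5.4355.

5.44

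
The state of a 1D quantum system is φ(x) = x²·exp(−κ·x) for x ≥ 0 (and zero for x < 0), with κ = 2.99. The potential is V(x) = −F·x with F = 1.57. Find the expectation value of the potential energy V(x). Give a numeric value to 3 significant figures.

⟨V⟩ = ∫ V(x)·|φ|² dx / ∫|φ|² dx.
Every integrand reduces to terms xʲ·e^(−2κx) on [0, ∞); use ∫₀^∞ xʲ·e^(−2κx) dx = j!/(2κ)^(j+1).
State is unnormalized: ∫|φ|² dx = 0.0031384, and ∫φ*·V(x)·φ dx = -0.0041198, so ⟨V⟩ = -0.0041198 / 0.0031384.
⟨V⟩ = -1.3127.

-1.31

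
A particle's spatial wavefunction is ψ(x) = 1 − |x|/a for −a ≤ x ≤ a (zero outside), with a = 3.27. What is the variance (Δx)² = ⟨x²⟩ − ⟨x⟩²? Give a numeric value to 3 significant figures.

1.07

Compute ⟨x⟩ and ⟨x²⟩ separately, then (Δx)² = ⟨x²⟩ − ⟨x⟩².
ψ is even, so ∫ over [−a, a] = 2∫₀ᵃ with ψ = 1 − x/a there: ∫₀ᵃ (1 − x/a)² dx = a/3, ∫₀ᵃ x²(1 − x/a)² dx = a³/30, ∫₀ᵃ x⁴(1 − x/a)² dx = a⁵/105.
Normalization: ∫|ψ|² dx = 2.1800.
⟨x⟩ = 0.0000 and ⟨x²⟩ = 1.0693.
(Δx)² = 1.0693 − (0.0000)² = 1.0693.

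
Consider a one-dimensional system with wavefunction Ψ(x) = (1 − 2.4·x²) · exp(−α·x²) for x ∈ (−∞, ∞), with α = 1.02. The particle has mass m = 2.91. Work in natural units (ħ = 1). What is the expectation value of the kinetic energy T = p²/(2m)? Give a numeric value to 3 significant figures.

T = −(ħ²/2m) d²/dx², so ⟨T⟩ = −(ħ²/2m) ∫ Ψ*·Ψ'' dx / ∫|Ψ|² dx; with m = 2.91.
Expand each integrand as polynomial × e^(−2αx²) and use ∫x^(2j)·e^(−2αx²) dx = (2j−1)!!/(4α)^j · √(π/(2α)), odd powers → 0; here √(π/(2α)) = 1.2410. Differentiate with the product rule, d/dx e^(−αx²) = −2αx·e^(−αx²).
State is unnormalized: ∫|Ψ|² dx = 1.0692, and ∫Ψ*·(−ħ²/2m · Ψ'') dx = 1.0001, so ⟨T⟩ = 1.0001 / 1.0692.
⟨T⟩ = 0.93541.

0.935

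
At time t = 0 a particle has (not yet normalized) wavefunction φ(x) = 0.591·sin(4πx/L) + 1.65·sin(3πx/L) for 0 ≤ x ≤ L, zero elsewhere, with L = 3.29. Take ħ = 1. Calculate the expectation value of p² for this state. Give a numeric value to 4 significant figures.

8.932

p² φ = −ħ² d²φ/dx²; ⟨p²⟩ = −ħ² ∫ φ*·φ'' dx / ∫|φ|² dx.
d²/dx² sin(jπx/L) = −(jπ/L)²·sin(jπx/L); on 0 ≤ x ≤ L, ∫sin²(jπx/L) dx = L/2 and ∫sin(jπx/L)·sin(lπx/L) dx = 0 for j ≠ l, so only diagonal terms survive in ∫|φ|² and ∫φ·φ″; ∫φ·φ′ dx = [φ²/2] between the walls = 0.
State is unnormalized: ∫|φ|² dx = 5.0531, and ∫φ*·(−ħ² φ'') dx = 45.135, so ⟨p²⟩ = 45.135 / 5.0531.
⟨p²⟩ = 8.9321.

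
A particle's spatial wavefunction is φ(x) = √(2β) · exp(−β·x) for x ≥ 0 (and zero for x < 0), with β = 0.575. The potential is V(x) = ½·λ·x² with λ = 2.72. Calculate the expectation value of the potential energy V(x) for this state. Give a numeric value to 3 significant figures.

⟨V⟩ = ∫ V(x)·|φ|² dx.
Every integrand reduces to terms xʲ·e^(−2βx) on [0, ∞); use ∫₀^∞ xʲ·e^(−2βx) dx = j!/(2β)^(j+1).
⟨V⟩ = 2.0567.

2.06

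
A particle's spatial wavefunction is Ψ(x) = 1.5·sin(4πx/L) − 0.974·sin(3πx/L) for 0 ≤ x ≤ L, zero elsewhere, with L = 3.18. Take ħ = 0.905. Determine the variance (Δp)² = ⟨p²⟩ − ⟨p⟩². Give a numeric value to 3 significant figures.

11.1

Compute ⟨p⟩ and ⟨p²⟩ separately; (Δp)² = ⟨p²⟩ − ⟨p⟩².
d²/dx² sin(jπx/L) = −(jπ/L)²·sin(jπx/L); on 0 ≤ x ≤ L, ∫sin²(jπx/L) dx = L/2 and ∫sin(jπx/L)·sin(lπx/L) dx = 0 for j ≠ l, so only diagonal terms survive in ∫|Ψ|² and ∫Ψ·Ψ″; ∫Ψ·Ψ′ dx = [Ψ²/2] between the walls = 0.
Normalization: ∫|Ψ|² dx = 5.0859.
⟨p⟩ = 0.0000 and ⟨p²⟩ = 11.130.
(Δp)² = 11.130 − (0.0000)² = 11.130.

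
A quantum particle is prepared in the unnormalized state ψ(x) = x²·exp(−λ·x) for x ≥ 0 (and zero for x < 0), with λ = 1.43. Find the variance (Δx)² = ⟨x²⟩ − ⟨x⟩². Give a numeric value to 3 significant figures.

0.611

Compute ⟨x⟩ and ⟨x²⟩ separately, then (Δx)² = ⟨x²⟩ − ⟨x⟩².
Every integrand reduces to terms xʲ·e^(−2λx) on [0, ∞); use ∫₀^∞ xʲ·e^(−2λx) dx = j!/(2λ)^(j+1).
Normalization: ∫|ψ|² dx = 0.12542.
⟨x⟩ = 1.7483 and ⟨x²⟩ = 3.6677.
(Δx)² = 3.6677 − (1.7483)² = 0.61128.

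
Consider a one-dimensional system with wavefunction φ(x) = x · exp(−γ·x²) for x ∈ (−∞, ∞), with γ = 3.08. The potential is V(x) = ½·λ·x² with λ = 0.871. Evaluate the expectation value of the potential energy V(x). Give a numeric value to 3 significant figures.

0.106

⟨V⟩ = ∫ V(x)·|φ|² dx / ∫|φ|² dx.
Expand each integrand as polynomial × e^(−2γx²) and use ∫x^(2j)·e^(−2γx²) dx = (2j−1)!!/(4γ)^j · √(π/(2γ)), odd powers → 0; here √(π/(2γ)) = 0.71414.
State is unnormalized: ∫|φ|² dx = 0.057966, and ∫φ*·V(x)·φ dx = 0.0061471, so ⟨V⟩ = 0.0061471 / 0.057966.
⟨V⟩ = 0.10605.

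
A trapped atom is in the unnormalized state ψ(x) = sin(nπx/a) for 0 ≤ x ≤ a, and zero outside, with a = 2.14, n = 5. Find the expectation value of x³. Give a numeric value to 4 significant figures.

2.420

⟨x³⟩ = ∫ x³·|ψ|² dx / ∫|ψ|² dx (integrals over the domain).
With sin²θ = (1 − cos2θ)/2 on 0 ≤ x ≤ a: ∫sin²(nπx/a) dx = a/2, ∫x·sin²(nπx/a) dx = a²/4, ∫x²·sin²(nπx/a) dx = a³·(1/6 − 1/(4n²π²)); higher powers xᵏ the same way, integrating xᵏ·cos(2nπx/a) by parts.
State is unnormalized: ∫|ψ|² dx = 1.0700, and ∫ψ*·x³·ψ dx = 2.5897, so ⟨x³⟩ = 2.5897 / 1.0700.
⟨x³⟩ = 2.4203.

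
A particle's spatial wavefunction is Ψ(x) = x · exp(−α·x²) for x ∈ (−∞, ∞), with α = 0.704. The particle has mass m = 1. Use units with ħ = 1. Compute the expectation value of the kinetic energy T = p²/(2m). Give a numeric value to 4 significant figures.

1.056

T = −(ħ²/2m) d²/dx², so ⟨T⟩ = −(ħ²/2m) ∫ Ψ*·Ψ'' dx / ∫|Ψ|² dx; with m = 1.
Expand each integrand as polynomial × e^(−2αx²) and use ∫x^(2j)·e^(−2αx²) dx = (2j−1)!!/(4α)^j · √(π/(2α)), odd powers → 0; here √(π/(2α)) = 1.4937. Differentiate with the product rule, d/dx e^(−αx²) = −2αx·e^(−αx²).
State is unnormalized: ∫|Ψ|² dx = 0.53045, and ∫Ψ*·(−ħ²/2m · Ψ'') dx = 0.56015, so ⟨T⟩ = 0.56015 / 0.53045.
⟨T⟩ = 1.0560.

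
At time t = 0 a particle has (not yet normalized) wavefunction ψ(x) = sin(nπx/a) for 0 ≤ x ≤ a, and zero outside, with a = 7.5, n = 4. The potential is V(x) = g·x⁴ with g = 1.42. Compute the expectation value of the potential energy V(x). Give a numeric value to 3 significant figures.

⟨V⟩ = ∫ V(x)·|ψ|² dx / ∫|ψ|² dx.
With sin²θ = (1 − cos2θ)/2 on 0 ≤ x ≤ a: ∫sin²(nπx/a) dx = a/2, ∫x·sin²(nπx/a) dx = a²/4, ∫x²·sin²(nπx/a) dx = a³·(1/6 − 1/(4n²π²)); higher powers xᵏ the same way, integrating xᵏ·cos(2nπx/a) by parts.
State is unnormalized: ∫|ψ|² dx = 3.7500, and ∫ψ*·V(x)·ψ dx = 3264.0, so ⟨V⟩ = 3264.0 / 3.7500.
⟨V⟩ = 870.41.

870.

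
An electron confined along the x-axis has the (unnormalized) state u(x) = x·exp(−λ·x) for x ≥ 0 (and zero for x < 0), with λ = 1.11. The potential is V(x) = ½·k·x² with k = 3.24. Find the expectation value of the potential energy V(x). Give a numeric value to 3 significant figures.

3.94

⟨V⟩ = ∫ V(x)·|u|² dx / ∫|u|² dx.
Every integrand reduces to terms xʲ·e^(−2λx) on [0, ∞); use ∫₀^∞ xʲ·e^(−2λx) dx = j!/(2λ)^(j+1).
State is unnormalized: ∫|u|² dx = 0.18280, and ∫u*·V(x)·u dx = 0.72104, so ⟨V⟩ = 0.72104 / 0.18280.
⟨V⟩ = 3.9445.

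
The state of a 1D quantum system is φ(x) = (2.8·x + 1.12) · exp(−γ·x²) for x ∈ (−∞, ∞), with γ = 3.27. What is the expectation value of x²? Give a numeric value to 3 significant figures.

⟨x²⟩ = ∫ x²·|φ|² dx / ∫|φ|² dx (integrals over the domain).
Expand each integrand as polynomial × e^(−2γx²) and use ∫x^(2j)·e^(−2γx²) dx = (2j−1)!!/(4γ)^j · √(π/(2γ)), odd powers → 0; here √(π/(2γ)) = 0.69308.
State is unnormalized: ∫|φ|² dx = 1.2848, and ∫φ*·x²·φ dx = 0.16175, so ⟨x²⟩ = 0.16175 / 1.2848.
⟨x²⟩ = 0.12589.

0.126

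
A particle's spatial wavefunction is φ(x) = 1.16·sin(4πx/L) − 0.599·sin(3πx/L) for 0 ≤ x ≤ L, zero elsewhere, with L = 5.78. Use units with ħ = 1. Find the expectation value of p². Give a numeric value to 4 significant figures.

p² φ = −ħ² d²φ/dx²; ⟨p²⟩ = −ħ² ∫ φ*·φ'' dx / ∫|φ|² dx.
d²/dx² sin(jπx/L) = −(jπ/L)²·sin(jπx/L); on 0 ≤ x ≤ L, ∫sin²(jπx/L) dx = L/2 and ∫sin(jπx/L)·sin(lπx/L) dx = 0 for j ≠ l, so only diagonal terms survive in ∫|φ|² and ∫φ·φ″; ∫φ·φ′ dx = [φ²/2] between the walls = 0.
State is unnormalized: ∫|φ|² dx = 4.9257, and ∫φ*·(−ħ² φ'') dx = 21.138, so ⟨p²⟩ = 21.138 / 4.9257.
⟨p²⟩ = 4.2914.

4.291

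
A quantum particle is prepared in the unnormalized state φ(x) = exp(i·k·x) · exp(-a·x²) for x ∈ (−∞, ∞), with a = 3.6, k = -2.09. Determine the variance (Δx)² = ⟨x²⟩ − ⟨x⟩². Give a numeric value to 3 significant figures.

Compute ⟨x⟩ and ⟨x²⟩ separately, then (Δx)² = ⟨x²⟩ − ⟨x⟩².
Gaussian moments: ∫x^(2j)·e^(−2ax²) dx = (2j−1)!!/(4a)^j · √(π/(2a)), odd powers integrate to 0; here √(π/(2a)) = 0.66055.
Normalization: ∫|φ|² dx = 0.66055.
⟨x⟩ = 0.0000 and ⟨x²⟩ = 0.069444.
(Δx)² = 0.069444 − (0.0000)² = 0.069444.

0.0694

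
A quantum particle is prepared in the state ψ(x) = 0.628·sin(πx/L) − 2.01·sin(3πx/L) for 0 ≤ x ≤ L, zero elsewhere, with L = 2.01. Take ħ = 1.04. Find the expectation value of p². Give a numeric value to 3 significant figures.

21.9

p² ψ = −ħ² d²ψ/dx²; ⟨p²⟩ = −ħ² ∫ ψ*·ψ'' dx / ∫|ψ|² dx.
d²/dx² sin(jπx/L) = −(jπ/L)²·sin(jπx/L); on 0 ≤ x ≤ L, ∫sin²(jπx/L) dx = L/2 and ∫sin(jπx/L)·sin(lπx/L) dx = 0 for j ≠ l, so only diagonal terms survive in ∫|ψ|² and ∫ψ·ψ″; ∫ψ·ψ′ dx = [ψ²/2] between the walls = 0.
State is unnormalized: ∫|ψ|² dx = 4.4567, and ∫ψ*·(−ħ² ψ'') dx = 97.602, so ⟨p²⟩ = 97.602 / 4.4567.
⟨p²⟩ = 21.900.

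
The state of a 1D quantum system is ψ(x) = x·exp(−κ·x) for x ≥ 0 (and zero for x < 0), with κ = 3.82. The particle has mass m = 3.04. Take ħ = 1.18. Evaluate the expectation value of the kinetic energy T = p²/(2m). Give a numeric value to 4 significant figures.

T = −(ħ²/2m) d²/dx², so ⟨T⟩ = −(ħ²/2m) ∫ ψ*·ψ'' dx / ∫|ψ|² dx; with m = 3.04.
Differentiate x·exp(−κ·x) with the product rule; every integrand then reduces to terms xʲ·e^(−2κx) on [0, ∞), with ∫₀^∞ xʲ·e^(−2κx) dx = j!/(2κ)^(j+1).
State is unnormalized: ∫|ψ|² dx = 0.0044849, and ∫ψ*·(−ħ²/2m · ψ'') dx = 0.014988, so ⟨T⟩ = 0.014988 / 0.0044849.
⟨T⟩ = 3.3419.

3.342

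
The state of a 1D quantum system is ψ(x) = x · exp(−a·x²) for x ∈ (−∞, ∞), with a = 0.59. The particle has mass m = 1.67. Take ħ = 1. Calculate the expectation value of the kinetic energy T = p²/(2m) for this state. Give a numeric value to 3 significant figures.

0.530

T = −(ħ²/2m) d²/dx², so ⟨T⟩ = −(ħ²/2m) ∫ ψ*·ψ'' dx / ∫|ψ|² dx; with m = 1.67.
Expand each integrand as polynomial × e^(−2ax²) and use ∫x^(2j)·e^(−2ax²) dx = (2j−1)!!/(4a)^j · √(π/(2a)), odd powers → 0; here √(π/(2a)) = 1.6317. Differentiate with the product rule, d/dx e^(−ax²) = −2ax·e^(−ax²).
State is unnormalized: ∫|ψ|² dx = 0.69139, and ∫ψ*·(−ħ²/2m · ψ'') dx = 0.36639, so ⟨T⟩ = 0.36639 / 0.69139.
⟨T⟩ = 0.52994.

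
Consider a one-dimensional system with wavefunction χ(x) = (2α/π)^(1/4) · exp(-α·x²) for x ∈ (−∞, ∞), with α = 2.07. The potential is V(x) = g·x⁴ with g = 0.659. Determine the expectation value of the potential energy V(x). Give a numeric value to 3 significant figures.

⟨V⟩ = ∫ V(x)·|χ|² dx.
Gaussian moments: ∫x^(2j)·e^(−2αx²) dx = (2j−1)!!/(4α)^j · √(π/(2α)), odd powers integrate to 0; here √(π/(2α)) = 0.87111.
⟨V⟩ = 0.028837.

0.0288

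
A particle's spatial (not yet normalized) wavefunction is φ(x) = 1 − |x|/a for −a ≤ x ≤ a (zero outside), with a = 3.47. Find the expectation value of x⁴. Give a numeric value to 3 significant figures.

⟨x⁴⟩ = ∫ x⁴·|φ|² dx / ∫|φ|² dx (integrals over the domain).
φ is even, so ∫ over [−a, a] = 2∫₀ᵃ with φ = 1 − x/a there: ∫₀ᵃ (1 − x/a)² dx = a/3, ∫₀ᵃ x²(1 − x/a)² dx = a³/30, ∫₀ᵃ x⁴(1 − x/a)² dx = a⁵/105.
State is unnormalized: ∫|φ|² dx = 2.3133, and ∫φ*·x⁴·φ dx = 9.5827, so ⟨x⁴⟩ = 9.5827 / 2.3133.
⟨x⁴⟩ = 4.1424.

4.14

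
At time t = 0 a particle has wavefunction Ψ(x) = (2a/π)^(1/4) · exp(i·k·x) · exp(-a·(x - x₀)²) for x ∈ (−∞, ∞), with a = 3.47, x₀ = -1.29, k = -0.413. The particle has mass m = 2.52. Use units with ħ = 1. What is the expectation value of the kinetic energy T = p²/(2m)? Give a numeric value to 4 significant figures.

0.7223

T = −(ħ²/2m) d²/dx², so ⟨T⟩ = −(ħ²/2m) ∫ Ψ*·Ψ'' dx; with m = 2.52.
Gaussian moments (u = x − x₀): ∫u^(2j)·e^(−2au²) du = (2j−1)!!/(4a)^j · √(π/(2a)), odd powers integrate to 0; here √(π/(2a)) = 0.67281. Derivatives: Ψ′ = (ik − 2au)·Ψ, Ψ″ = ((ik − 2au)² − 2a)·Ψ; the odd-in-u pieces drop out.
⟨T⟩ = 0.72234.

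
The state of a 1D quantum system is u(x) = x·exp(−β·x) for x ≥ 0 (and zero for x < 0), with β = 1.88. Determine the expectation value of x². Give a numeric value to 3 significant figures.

0.849

⟨x²⟩ = ∫ x²·|u|² dx / ∫|u|² dx (integrals over the domain).
Every integrand reduces to terms xʲ·e^(−2βx) on [0, ∞); use ∫₀^∞ xʲ·e^(−2βx) dx = j!/(2β)^(j+1).
State is unnormalized: ∫|u|² dx = 0.037624, and ∫u*·x²·u dx = 0.031935, so ⟨x²⟩ = 0.031935 / 0.037624.
⟨x²⟩ = 0.84880.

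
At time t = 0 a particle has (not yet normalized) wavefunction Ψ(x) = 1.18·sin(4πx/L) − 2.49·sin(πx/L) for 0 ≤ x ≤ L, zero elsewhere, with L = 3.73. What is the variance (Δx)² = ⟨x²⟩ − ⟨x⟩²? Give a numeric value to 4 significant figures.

Compute ⟨x⟩ and ⟨x²⟩ separately, then (Δx)² = ⟨x²⟩ − ⟨x⟩².
On 0 ≤ x ≤ L (j ≠ l): ∫sin²(jπx/L) dx = L/2, ∫sin(jπx/L)·sin(lπx/L) dx = 0; diagonal moments ∫x·sin²(jπx/L) dx = L²/4, ∫x²·sin²(jπx/L) dx = L³·(1/6 − 1/(4j²π²)); cross terms ∫x·sin(jπx/L)·sin(lπx/L) dx = 0 for j + l even and −4jlL²/(π²(j² − l²)²) for j + l odd, ∫x²·sin(jπx/L)·sin(lπx/L) dx = (−1)^(j+l)·4jlL³/(π²(j² − l²)²); higher powers the same way via product-to-sum and parts.
Normalization: ∫|Ψ|² dx = 14.160.
⟨x⟩ = 1.9066 and ⟨x²⟩ = 4.2092.
(Δx)² = 4.2092 − (1.9066)² = 0.57402.

0.5740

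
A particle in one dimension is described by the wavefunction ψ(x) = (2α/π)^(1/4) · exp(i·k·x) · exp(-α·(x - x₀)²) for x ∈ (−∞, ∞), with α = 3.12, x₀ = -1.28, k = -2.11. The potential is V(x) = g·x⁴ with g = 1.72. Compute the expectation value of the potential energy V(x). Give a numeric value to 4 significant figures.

⟨V⟩ = ∫ V(x)·|ψ|² dx.
Gaussian moments (u = x − x₀): ∫u^(2j)·e^(−2αu²) du = (2j−1)!!/(4α)^j · √(π/(2α)), odd powers integrate to 0; here √(π/(2α)) = 0.70955.
⟨V⟩ = 6.0051.

6.005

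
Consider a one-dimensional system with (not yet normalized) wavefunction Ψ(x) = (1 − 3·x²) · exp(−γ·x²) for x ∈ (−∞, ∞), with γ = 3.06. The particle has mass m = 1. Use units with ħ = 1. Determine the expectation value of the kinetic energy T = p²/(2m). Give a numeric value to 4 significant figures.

T = −(ħ²/2m) d²/dx², so ⟨T⟩ = −(ħ²/2m) ∫ Ψ*·Ψ'' dx / ∫|Ψ|² dx; with m = 1.
Expand each integrand as polynomial × e^(−2γx²) and use ∫x^(2j)·e^(−2γx²) dx = (2j−1)!!/(4γ)^j · √(π/(2γ)), odd powers → 0; here √(π/(2γ)) = 0.71647. Differentiate with the product rule, d/dx e^(−γx²) = −2γx·e^(−γx²).
State is unnormalized: ∫|Ψ|² dx = 0.49438, and ∫Ψ*·(−ħ²/2m · Ψ'') dx = 2.0945, so ⟨T⟩ = 2.0945 / 0.49438.
⟨T⟩ = 4.2366.

4.237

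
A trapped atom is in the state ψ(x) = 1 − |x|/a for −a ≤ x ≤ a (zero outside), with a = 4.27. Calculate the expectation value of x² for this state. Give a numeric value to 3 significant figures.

1.82

⟨x²⟩ = ∫ x²·|ψ|² dx / ∫|ψ|² dx (integrals over the domain).
ψ is even, so ∫ over [−a, a] = 2∫₀ᵃ with ψ = 1 − x/a there: ∫₀ᵃ (1 − x/a)² dx = a/3, ∫₀ᵃ x²(1 − x/a)² dx = a³/30, ∫₀ᵃ x⁴(1 − x/a)² dx = a⁵/105.
State is unnormalized: ∫|ψ|² dx = 2.8467, and ∫ψ*·x²·ψ dx = 5.1903, so ⟨x²⟩ = 5.1903 / 2.8467.
⟨x²⟩ = 1.8233.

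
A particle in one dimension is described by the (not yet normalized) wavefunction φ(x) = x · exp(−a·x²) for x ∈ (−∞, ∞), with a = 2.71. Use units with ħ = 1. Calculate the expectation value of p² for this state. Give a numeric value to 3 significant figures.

8.13

p² φ = −ħ² d²φ/dx²; ⟨p²⟩ = −ħ² ∫ φ*·φ'' dx / ∫|φ|² dx.
Expand each integrand as polynomial × e^(−2ax²) and use ∫x^(2j)·e^(−2ax²) dx = (2j−1)!!/(4a)^j · √(π/(2a)), odd powers → 0; here √(π/(2a)) = 0.76133. Differentiate with the product rule, d/dx e^(−ax²) = −2ax·e^(−ax²).
State is unnormalized: ∫|φ|² dx = 0.070234, and ∫φ*·(−ħ² φ'') dx = 0.57100, so ⟨p²⟩ = 0.57100 / 0.070234.
⟨p²⟩ = 8.1300.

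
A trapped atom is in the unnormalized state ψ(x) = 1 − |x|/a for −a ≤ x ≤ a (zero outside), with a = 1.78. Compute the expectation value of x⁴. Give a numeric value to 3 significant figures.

⟨x⁴⟩ = ∫ x⁴·|ψ|² dx / ∫|ψ|² dx (integrals over the domain).
ψ is even, so ∫ over [−a, a] = 2∫₀ᵃ with ψ = 1 − x/a there: ∫₀ᵃ (1 − x/a)² dx = a/3, ∫₀ᵃ x²(1 − x/a)² dx = a³/30, ∫₀ᵃ x⁴(1 − x/a)² dx = a⁵/105.
State is unnormalized: ∫|ψ|² dx = 1.1867, and ∫ψ*·x⁴·ψ dx = 0.34036, so ⟨x⁴⟩ = 0.34036 / 1.1867.
⟨x⁴⟩ = 0.28682.

0.287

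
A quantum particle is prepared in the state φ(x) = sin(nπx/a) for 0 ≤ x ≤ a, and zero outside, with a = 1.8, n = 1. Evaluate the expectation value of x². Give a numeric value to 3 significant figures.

⟨x²⟩ = ∫ x²·|φ|² dx / ∫|φ|² dx (integrals over the domain).
With sin²θ = (1 − cos2θ)/2 on 0 ≤ x ≤ a: ∫sin²(nπx/a) dx = a/2, ∫x·sin²(nπx/a) dx = a²/4, ∫x²·sin²(nπx/a) dx = a³·(1/6 − 1/(4n²π²)); higher powers xᵏ the same way, integrating xᵏ·cos(2nπx/a) by parts.
State is unnormalized: ∫|φ|² dx = 0.90000, and ∫φ*·x²·φ dx = 0.82427, so ⟨x²⟩ = 0.82427 / 0.90000.
⟨x²⟩ = 0.91586.

0.916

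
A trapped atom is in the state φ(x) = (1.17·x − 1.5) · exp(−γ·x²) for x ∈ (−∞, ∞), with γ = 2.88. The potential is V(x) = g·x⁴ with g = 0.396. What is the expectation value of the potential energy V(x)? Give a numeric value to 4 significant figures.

0.01075

⟨V⟩ = ∫ V(x)·|φ|² dx / ∫|φ|² dx.
Expand each integrand as polynomial × e^(−2γx²) and use ∫x^(2j)·e^(−2γx²) dx = (2j−1)!!/(4γ)^j · √(π/(2γ)), odd powers → 0; here √(π/(2γ)) = 0.73852.
State is unnormalized: ∫|φ|² dx = 1.7494, and ∫φ*·V(x)·φ dx = 0.018803, so ⟨V⟩ = 0.018803 / 1.7494.
⟨V⟩ = 0.010748.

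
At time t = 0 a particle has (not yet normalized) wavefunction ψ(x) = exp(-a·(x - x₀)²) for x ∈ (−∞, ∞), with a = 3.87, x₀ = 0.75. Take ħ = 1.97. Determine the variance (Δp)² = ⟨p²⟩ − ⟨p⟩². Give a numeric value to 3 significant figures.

15.0

Compute ⟨p⟩ and ⟨p²⟩ separately; (Δp)² = ⟨p²⟩ − ⟨p⟩².
Gaussian moments (u = x − x₀): ∫u^(2j)·e^(−2au²) du = (2j−1)!!/(4a)^j · √(π/(2a)), odd powers integrate to 0; here √(π/(2a)) = 0.63710. Derivatives: d/dx e^(−au²) = −2au·e^(−au²), d²/dx² e^(−au²) = (4a²u² − 2a)·e^(−au²).
Normalization: ∫|ψ|² dx = 0.63710.
⟨p⟩ = 0.0000 and ⟨p²⟩ = 15.019.
(Δp)² = 15.019 − (0.0000)² = 15.019.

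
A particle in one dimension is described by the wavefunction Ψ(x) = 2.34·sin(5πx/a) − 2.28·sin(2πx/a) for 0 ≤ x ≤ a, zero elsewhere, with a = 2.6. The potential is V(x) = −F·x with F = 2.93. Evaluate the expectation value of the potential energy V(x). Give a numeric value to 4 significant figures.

-3.949

⟨V⟩ = ∫ V(x)·|Ψ|² dx / ∫|Ψ|² dx.
On 0 ≤ x ≤ a (j ≠ l): ∫sin²(jπx/a) dx = a/2, ∫sin(jπx/a)·sin(lπx/a) dx = 0; diagonal moments ∫x·sin²(jπx/a) dx = a²/4, ∫x²·sin²(jπx/a) dx = a³·(1/6 − 1/(4j²π²)); cross terms ∫x·sin(jπx/a)·sin(lπx/a) dx = 0 for j + l even and −4jla²/(π²(j² − l²)²) for j + l odd, ∫x²·sin(jπx/a)·sin(lπx/a) dx = (−1)^(j+l)·4jla³/(π²(j² − l²)²); higher powers the same way via product-to-sum and parts.
State is unnormalized: ∫|Ψ|² dx = 13.876, and ∫Ψ*·V(x)·Ψ dx = -54.797, so ⟨V⟩ = -54.797 / 13.876.
⟨V⟩ = -3.9490.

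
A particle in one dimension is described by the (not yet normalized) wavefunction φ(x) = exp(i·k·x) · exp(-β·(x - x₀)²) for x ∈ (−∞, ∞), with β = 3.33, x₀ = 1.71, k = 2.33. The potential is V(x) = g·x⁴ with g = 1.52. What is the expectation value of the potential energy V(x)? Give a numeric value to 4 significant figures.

15.02

⟨V⟩ = ∫ V(x)·|φ|² dx / ∫|φ|² dx.
Gaussian moments (u = x − x₀): ∫u^(2j)·e^(−2βu²) du = (2j−1)!!/(4β)^j · √(π/(2β)), odd powers integrate to 0; here √(π/(2β)) = 0.68681.
State is unnormalized: ∫|φ|² dx = 0.68681, and ∫φ*·V(x)·φ dx = 10.319, so ⟨V⟩ = 10.319 / 0.68681.
⟨V⟩ = 15.024.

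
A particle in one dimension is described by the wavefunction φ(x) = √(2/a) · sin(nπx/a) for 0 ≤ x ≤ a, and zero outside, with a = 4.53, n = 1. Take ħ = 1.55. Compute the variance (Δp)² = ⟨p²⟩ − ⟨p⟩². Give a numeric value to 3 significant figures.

Compute ⟨p⟩ and ⟨p²⟩ separately; (Δp)² = ⟨p²⟩ − ⟨p⟩².
d/dx sin(nπx/a) = (nπ/a)·cos(nπx/a) and d²/dx² sin(nπx/a) = −(nπ/a)²·sin(nπx/a); on 0 ≤ x ≤ a, ∫sin²(nπx/a) dx = a/2 and ∫sin(nπx/a)·cos(nπx/a) dx = 0.
⟨p⟩ = 0.0000 and ⟨p²⟩ = 1.1555.
(Δp)² = 1.1555 − (0.0000)² = 1.1555.

1.16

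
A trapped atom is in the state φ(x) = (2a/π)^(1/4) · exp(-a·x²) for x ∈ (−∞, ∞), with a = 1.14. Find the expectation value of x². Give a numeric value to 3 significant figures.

0.219

⟨x²⟩ = ∫ x²·|φ|² dx (integrals over the domain).
Gaussian moments: ∫x^(2j)·e^(−2ax²) dx = (2j−1)!!/(4a)^j · √(π/(2a)), odd powers integrate to 0; here √(π/(2a)) = 1.1738.
⟨x²⟩ = 0.21930.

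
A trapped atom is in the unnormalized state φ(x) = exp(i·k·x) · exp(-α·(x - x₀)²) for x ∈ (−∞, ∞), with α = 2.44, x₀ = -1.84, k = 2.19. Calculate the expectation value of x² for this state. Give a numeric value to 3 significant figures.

3.49

⟨x²⟩ = ∫ x²·|φ|² dx / ∫|φ|² dx (integrals over the domain).
Gaussian moments (u = x − x₀): ∫u^(2j)·e^(−2αu²) du = (2j−1)!!/(4α)^j · √(π/(2α)), odd powers integrate to 0; here √(π/(2α)) = 0.80235.
State is unnormalized: ∫|φ|² dx = 0.80235, and ∫φ*·x²·φ dx = 2.7987, so ⟨x²⟩ = 2.7987 / 0.80235.
⟨x²⟩ = 3.4881.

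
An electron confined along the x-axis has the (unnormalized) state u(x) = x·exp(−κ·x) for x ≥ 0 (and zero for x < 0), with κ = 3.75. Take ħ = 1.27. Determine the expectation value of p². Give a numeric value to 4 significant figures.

p² u = −ħ² d²u/dx²; ⟨p²⟩ = −ħ² ∫ u*·u'' dx / ∫|u|² dx.
Differentiate x·exp(−κ·x) with the product rule; every integrand then reduces to terms xʲ·e^(−2κx) on [0, ∞), with ∫₀^∞ xʲ·e^(−2κx) dx = j!/(2κ)^(j+1).
State is unnormalized: ∫|u|² dx = 0.0047407, and ∫u*·(−ħ² u'') dx = 0.10753, so ⟨p²⟩ = 0.10753 / 0.0047407.
⟨p²⟩ = 22.681.

22.68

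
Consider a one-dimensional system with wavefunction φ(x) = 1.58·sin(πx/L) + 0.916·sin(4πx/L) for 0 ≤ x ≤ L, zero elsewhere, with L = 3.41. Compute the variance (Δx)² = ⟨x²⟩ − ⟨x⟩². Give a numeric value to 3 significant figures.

0.517

Compute ⟨x⟩ and ⟨x²⟩ separately, then (Δx)² = ⟨x²⟩ − ⟨x⟩².
On 0 ≤ x ≤ L (j ≠ l): ∫sin²(jπx/L) dx = L/2, ∫sin(jπx/L)·sin(lπx/L) dx = 0; diagonal moments ∫x·sin²(jπx/L) dx = L²/4, ∫x²·sin²(jπx/L) dx = L³·(1/6 − 1/(4j²π²)); cross terms ∫x·sin(jπx/L)·sin(lπx/L) dx = 0 for j + l even and −4jlL²/(π²(j² − l²)²) for j + l odd, ∫x²·sin(jπx/L)·sin(lπx/L) dx = (−1)^(j+l)·4jlL³/(π²(j² − l²)²); higher powers the same way via product-to-sum and parts.
Normalization: ∫|φ|² dx = 5.6870.
⟨x⟩ = 1.6624 and ⟨x²⟩ = 3.2805.
(Δx)² = 3.2805 − (1.6624)² = 0.51703.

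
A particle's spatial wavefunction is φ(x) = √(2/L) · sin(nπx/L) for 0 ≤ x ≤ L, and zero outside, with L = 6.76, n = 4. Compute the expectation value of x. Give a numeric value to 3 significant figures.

⟨x⟩ = ∫ x·|φ|² dx (integrals over the domain).
With sin²θ = (1 − cos2θ)/2 on 0 ≤ x ≤ L: ∫sin²(nπx/L) dx = L/2, ∫x·sin²(nπx/L) dx = L²/4, ∫x²·sin²(nπx/L) dx = L³·(1/6 − 1/(4n²π²)); higher powers xᵏ the same way, integrating xᵏ·cos(2nπx/L) by parts.
⟨x⟩ = 3.3800.

3.38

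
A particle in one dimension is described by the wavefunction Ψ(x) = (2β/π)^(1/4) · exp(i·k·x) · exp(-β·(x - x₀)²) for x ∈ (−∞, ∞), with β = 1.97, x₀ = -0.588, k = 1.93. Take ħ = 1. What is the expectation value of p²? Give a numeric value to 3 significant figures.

5.69

p² Ψ = −ħ² d²Ψ/dx²; ⟨p²⟩ = −ħ² ∫ Ψ*·Ψ'' dx.
Gaussian moments (u = x − x₀): ∫u^(2j)·e^(−2βu²) du = (2j−1)!!/(4β)^j · √(π/(2β)), odd powers integrate to 0; here √(π/(2β)) = 0.89295. Derivatives: Ψ′ = (ik − 2βu)·Ψ, Ψ″ = ((ik − 2βu)² − 2β)·Ψ; the odd-in-u pieces drop out.
⟨p²⟩ = 5.6949.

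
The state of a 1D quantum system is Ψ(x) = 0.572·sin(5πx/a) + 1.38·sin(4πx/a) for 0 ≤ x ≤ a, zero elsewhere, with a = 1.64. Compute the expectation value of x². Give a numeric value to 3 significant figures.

⟨x²⟩ = ∫ x²·|Ψ|² dx / ∫|Ψ|² dx (integrals over the domain).
On 0 ≤ x ≤ a (j ≠ l): ∫sin²(jπx/a) dx = a/2, ∫sin(jπx/a)·sin(lπx/a) dx = 0; diagonal moments ∫x·sin²(jπx/a) dx = a²/4, ∫x²·sin²(jπx/a) dx = a³·(1/6 − 1/(4j²π²)); cross terms ∫x·sin(jπx/a)·sin(lπx/a) dx = 0 for j + l even and −4jla²/(π²(j² − l²)²) for j + l odd, ∫x²·sin(jπx/a)·sin(lπx/a) dx = (−1)^(j+l)·4jla³/(π²(j² − l²)²); higher powers the same way via product-to-sum and parts.
State is unnormalized: ∫|Ψ|² dx = 1.8299, and ∫Ψ*·x²·Ψ dx = 0.92895, so ⟨x²⟩ = 0.92895 / 1.8299.
⟨x²⟩ = 0.50765.

0.508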